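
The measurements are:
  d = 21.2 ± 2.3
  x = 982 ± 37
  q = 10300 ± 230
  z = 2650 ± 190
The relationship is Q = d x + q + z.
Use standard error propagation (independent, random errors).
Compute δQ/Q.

Let p = d·x = 20800. δp/p = √((1·δd/d)² + (1·δx/x)²) = √(0.0118 + 0.00142) = 0.115, so δp = 2390.
Q = p + q + z: δQ = √(δp² + δq² + δz²) = √(5.72e+06 + 52900 + 36100) = 2410
Q = 33800, so δQ/Q = 2410/33800 = 0.0714.

0.0714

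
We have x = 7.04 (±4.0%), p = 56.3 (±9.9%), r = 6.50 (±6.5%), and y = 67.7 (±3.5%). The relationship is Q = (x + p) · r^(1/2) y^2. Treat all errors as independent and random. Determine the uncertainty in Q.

86700

Let u = x + p = 63.3. δu = √(δx² + δp²) = √(0.0793 + 31.1) = 5.58, so δu/u = 0.0881.
Q is then a monomial in u, r, y:
δQ/Q = √((δu/u)² + (½·δr/r)² + (2·δy/y)²) = √(0.00776 + 0.00106 + 0.00490) = 0.117
Q = 7.4e+05, so δQ = 0.117 × 7.4e+05 = 86700.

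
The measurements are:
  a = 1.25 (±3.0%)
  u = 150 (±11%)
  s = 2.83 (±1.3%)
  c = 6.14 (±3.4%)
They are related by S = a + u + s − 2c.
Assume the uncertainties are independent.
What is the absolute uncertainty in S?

Sums and differences: (δS)² = Σ (cᵢ δxᵢ)².
  (δa)² = 0.00141;  (δu)² = 272;  (δs)² = 0.00135;  (2·δc)² = 0.174
δS = √(272) = 16.5

16.5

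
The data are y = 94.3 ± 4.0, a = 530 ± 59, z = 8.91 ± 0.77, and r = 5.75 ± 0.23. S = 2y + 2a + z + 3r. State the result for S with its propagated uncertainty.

For a sum/difference, combine absolute errors in quadrature:
  (2·δy)² = 64.0;  (2·δa)² = 13900;  (δz)² = 0.593;  (3·δr)² = 0.476
δS = √(14000) = 118
S = 1270.

1270 ± 118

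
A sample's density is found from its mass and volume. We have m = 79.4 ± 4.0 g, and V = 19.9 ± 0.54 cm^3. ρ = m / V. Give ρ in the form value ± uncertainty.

3.99 ± 0.228 g/cm^3

Each factor contributes (exponent × relative error)² to (δρ/ρ)²:
  (1·δm/m)² = (1×0.0504)² = 0.00254;  (-1·δV/V)² = (-1×0.0271)² = 0.000736
δρ/ρ = √(0.00327) = 0.0572
ρ = 3.99 g/cm^3, so δρ = 0.0572 × 3.99 = 0.228 g/cm^3.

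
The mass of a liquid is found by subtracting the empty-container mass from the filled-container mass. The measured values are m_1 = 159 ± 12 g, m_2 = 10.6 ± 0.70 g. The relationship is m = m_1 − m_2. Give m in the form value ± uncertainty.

148 ± 12.0 g

Each term contributes (cᵢ δxᵢ)² to (δm)²:
  (δm_1)² = 144;  (δm_2)² = 0.490
δm = √(144) = 12.0 g
m = 148 g.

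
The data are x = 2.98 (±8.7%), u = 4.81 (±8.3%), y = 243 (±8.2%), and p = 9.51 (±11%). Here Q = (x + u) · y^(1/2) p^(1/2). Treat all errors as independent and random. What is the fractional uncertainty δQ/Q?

Let w = x + u = 7.79. δw = √(δx² + δu²) = √(0.0672 + 0.159) = 0.476, so δw/w = 0.0611.
Q is then a monomial in w, y, p:
δQ/Q = √((δw/w)² + (½·δy/y)² + (½·δp/p)²) = √(0.00373 + 0.00168 + 0.00302) = 0.0919

0.0919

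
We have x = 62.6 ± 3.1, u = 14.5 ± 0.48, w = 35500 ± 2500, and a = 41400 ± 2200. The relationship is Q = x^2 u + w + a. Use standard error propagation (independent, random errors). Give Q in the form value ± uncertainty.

(1.34 ± 0.0680) × 10^5

Let p = x^2·u = 56800. δp/p = √((2·δx/x)² + (1·δu/u)²) = √(0.00981 + 0.00110) = 0.104, so δp = 5930.
Q = p + w + a: δQ = √(δp² + δw² + δa²) = √(3.52e+07 + 6.25e+06 + 4.84e+06) = 6800
Q = 1.34e+05.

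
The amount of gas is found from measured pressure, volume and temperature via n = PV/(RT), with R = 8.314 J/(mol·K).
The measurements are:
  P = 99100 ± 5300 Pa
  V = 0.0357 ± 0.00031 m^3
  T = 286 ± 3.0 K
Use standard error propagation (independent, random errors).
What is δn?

For a monomial n ∝ P, V, T^-1, fractional errors add in quadrature:
  (1·δP/P)² = (1×0.0535)² = 0.00286;  (1·δV/V)² = (1×0.00868)² = 7.54e-05;  (-1·δT/T)² = (-1×0.0105)² = 0.000110
δn/n = √(0.00305) = 0.0552
n = 1.49 mol, so δn = 0.0552 × 1.49 = 0.0821 mol.

0.0821 mol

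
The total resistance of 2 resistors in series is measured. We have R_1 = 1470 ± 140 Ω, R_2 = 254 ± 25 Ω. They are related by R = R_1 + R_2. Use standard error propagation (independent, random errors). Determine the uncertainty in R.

Each term contributes (cᵢ δxᵢ)² to (δR)²:
  (δR_1)² = 19600;  (δR_2)² = 625
δR = √(20200) = 142 Ω

142 Ω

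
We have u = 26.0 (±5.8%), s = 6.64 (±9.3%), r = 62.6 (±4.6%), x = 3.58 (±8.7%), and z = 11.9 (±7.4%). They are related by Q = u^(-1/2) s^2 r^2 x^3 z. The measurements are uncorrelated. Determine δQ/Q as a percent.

Since Q is a product/quotient, work with relative uncertainties:
  (−½·δu/u)² = (-0.5×0.0580)² = 0.000841;  (2·δs/s)² = (2×0.0930)² = 0.0346;  (2·δr/r)² = (2×0.0460)² = 0.00846;  (3·δx/x)² = (3×0.0870)² = 0.0681;  (1·δz/z)² = (1×0.0740)² = 0.00548
δQ/Q = √(0.117) = 0.343

34.3%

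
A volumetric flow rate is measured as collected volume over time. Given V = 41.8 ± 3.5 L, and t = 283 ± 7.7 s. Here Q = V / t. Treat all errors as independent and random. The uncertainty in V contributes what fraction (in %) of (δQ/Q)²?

(δQ/Q)² = (1·δV/V)² + (-1·δt/t)²
  V term: (1×0.0837)² = 0.00701
  t term: (-1×0.0272)² = 0.000740
Total = 0.00775. Share from V = 0.00701/0.00775 = 0.904.

90.4%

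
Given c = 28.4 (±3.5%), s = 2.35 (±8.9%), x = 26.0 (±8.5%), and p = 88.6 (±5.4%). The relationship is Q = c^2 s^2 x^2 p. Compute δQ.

Relative error in a monomial: (δQ/Q)² = Σ (nᵢ · δxᵢ/xᵢ)².
  (2·δc/c)² = (2×0.0350)² = 0.00490;  (2·δs/s)² = (2×0.0890)² = 0.0317;  (2·δx/x)² = (2×0.0850)² = 0.0289;  (1·δp/p)² = (1×0.0540)² = 0.00292
δQ/Q = √(0.0684) = 0.262
Q = 2.67e+08, so δQ = 0.262 × 2.67e+08 = 6.98e+07.

6.98e+07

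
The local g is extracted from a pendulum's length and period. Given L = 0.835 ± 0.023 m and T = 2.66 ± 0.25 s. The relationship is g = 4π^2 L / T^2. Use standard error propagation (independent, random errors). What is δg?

0.885 m/s^2

For a monomial g ∝ L, T^-2, fractional errors add in quadrature:
  (1·δL/L)² = (1×0.0275)² = 0.000759;  (-2·δT/T)² = (-2×0.0940)² = 0.0353
δg/g = √(0.0361) = 0.190
g = 4.66 m/s^2, so δg = 0.190 × 4.66 = 0.885 m/s^2.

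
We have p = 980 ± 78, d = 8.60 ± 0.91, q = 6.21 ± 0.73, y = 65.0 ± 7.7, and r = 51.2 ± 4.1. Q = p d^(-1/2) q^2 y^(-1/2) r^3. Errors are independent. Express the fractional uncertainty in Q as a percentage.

35.4%

Q is a product of powers, so relative uncertainties combine in quadrature:
  (1·δp/p)² = (1×0.0796)² = 0.00633;  (−½·δd/d)² = (-0.5×0.106)² = 0.00280;  (2·δq/q)² = (2×0.118)² = 0.0553;  (−½·δy/y)² = (-0.5×0.118)² = 0.00351;  (3·δr/r)² = (3×0.0801)² = 0.0577
δQ/Q = √(0.126) = 0.354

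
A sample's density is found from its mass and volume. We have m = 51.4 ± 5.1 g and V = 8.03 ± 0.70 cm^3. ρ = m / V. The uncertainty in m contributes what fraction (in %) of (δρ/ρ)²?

56.4%

(δρ/ρ)² = (1·δm/m)² + (-1·δV/V)²
  m term: (1×0.0992)² = 0.00984
  V term: (-1×0.0872)² = 0.00760
Total = 0.0174. Share from m = 0.00984/0.0174 = 0.564.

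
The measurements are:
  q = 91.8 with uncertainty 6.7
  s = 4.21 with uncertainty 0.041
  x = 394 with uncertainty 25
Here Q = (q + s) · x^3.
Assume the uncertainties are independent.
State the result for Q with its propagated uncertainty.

Let u = q + s = 96.0. δu = √(δq² + δs²) = √(44.9 + 0.00168) = 6.70, so δu/u = 0.0698.
Q is then a monomial in u, x:
δQ/Q = √((δu/u)² + (3·δx/x)²) = √(0.00487 + 0.0362) = 0.203
Q = 5.87e+09, so δQ = 0.203 × 5.87e+09 = 1.19e+09.

(5.87 ± 1.19) × 10^9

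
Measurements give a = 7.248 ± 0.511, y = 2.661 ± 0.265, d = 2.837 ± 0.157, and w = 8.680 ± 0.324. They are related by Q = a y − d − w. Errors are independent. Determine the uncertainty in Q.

Let p = a·y = 19.29. δp/p = √((1·δa/a)² + (1·δy/y)²) = √(0.00497 + 0.00992) = 0.122, so δp = 2.35.
Q = p − d − w: δQ = √(δp² + δd² + δw²) = √(5.54 + 0.0246 + 0.105) = 2.38

2.38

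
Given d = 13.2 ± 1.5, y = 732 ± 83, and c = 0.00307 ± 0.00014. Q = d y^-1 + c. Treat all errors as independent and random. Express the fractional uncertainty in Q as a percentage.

Let p = d·y^-1 = 0.0180. δp/p = √((1·δd/d)² + (-1·δy/y)²) = √(0.0129 + 0.0129) = 0.161, so δp = 0.00289.
Q = p + c: δQ = √(δp² + δc²) = √(8.38e-06 + 1.96e-08) = 0.00290
Q = 0.0211, so δQ/Q = 0.00290/0.0211 = 0.137.

13.7%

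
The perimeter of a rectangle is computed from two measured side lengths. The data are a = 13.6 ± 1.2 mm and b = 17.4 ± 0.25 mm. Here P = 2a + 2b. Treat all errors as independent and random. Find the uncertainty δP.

P is a linear combination, so absolute uncertainties add in quadrature:
  (2·δa)² = 5.76;  (2·δb)² = 0.250
δP = √(6.01) = 2.45 mm

2.45 mm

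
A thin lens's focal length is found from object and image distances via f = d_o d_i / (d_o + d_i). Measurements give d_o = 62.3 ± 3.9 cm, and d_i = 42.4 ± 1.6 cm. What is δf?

∂f/∂d_o = (d_i/(d_o+d_i))² = 0.164;  ∂f/∂d_i = (d_o/(d_o+d_i))² = 0.354
δf = √((∂f/∂d_o · δd_o)² + (∂f/∂d_i · δd_i)²) = √(0.409 + 0.321) = 0.854 cm

0.854 cm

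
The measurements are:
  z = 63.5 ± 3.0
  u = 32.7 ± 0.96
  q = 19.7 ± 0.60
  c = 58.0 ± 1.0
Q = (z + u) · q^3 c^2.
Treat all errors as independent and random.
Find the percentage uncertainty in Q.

Let w = z + u = 96.2. δw = √(δz² + δu²) = √(9.00 + 0.922) = 3.15, so δw/w = 0.0327.
Q is then a monomial in w, q, c:
δQ/Q = √((δw/w)² + (3·δq/q)² + (2·δc/c)²) = √(0.00107 + 0.00835 + 0.00119) = 0.103

10.3%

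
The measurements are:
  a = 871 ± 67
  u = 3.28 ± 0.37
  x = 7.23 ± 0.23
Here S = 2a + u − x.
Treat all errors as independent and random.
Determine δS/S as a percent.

Each term contributes (cᵢ δxᵢ)² to (δS)²:
  (2·δa)² = 18000;  (δu)² = 0.137;  (δx)² = 0.0529
δS = √(18000) = 134
S = 1740, so δS/S = 134/1740 = 0.0771.

7.71%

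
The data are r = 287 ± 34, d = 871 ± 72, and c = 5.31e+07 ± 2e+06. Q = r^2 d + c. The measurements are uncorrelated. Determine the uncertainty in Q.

Let p = r^2·d = 7.17e+07. δp/p = √((2·δr/r)² + (1·δd/d)²) = √(0.0561 + 0.00683) = 0.251, so δp = 1.8e+07.
Q = p + c: δQ = √(δp² + δc²) = √(3.24e+14 + 4e+12) = 1.81e+07

1.81e+07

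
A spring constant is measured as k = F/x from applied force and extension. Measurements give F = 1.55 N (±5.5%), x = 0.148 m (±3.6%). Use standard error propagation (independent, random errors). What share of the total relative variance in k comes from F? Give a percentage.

70.0%

(δk/k)² = (1·δF/F)² + (-1·δx/x)²
  F term: (1×0.0550)² = 0.00302
  x term: (-1×0.0360)² = 0.00130
Total = 0.00432. Share from F = 0.00302/0.00432 = 0.700.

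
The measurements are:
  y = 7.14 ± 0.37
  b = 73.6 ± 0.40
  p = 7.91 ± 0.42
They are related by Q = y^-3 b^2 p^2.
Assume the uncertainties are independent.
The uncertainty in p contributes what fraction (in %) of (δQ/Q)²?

(δQ/Q)² = (-3·δy/y)² + (2·δb/b)² + (2·δp/p)²
  y term: (-3×0.0518)² = 0.0242
  b term: (2×0.00543)² = 0.000118
  p term: (2×0.0531)² = 0.0113
Total = 0.0356. Share from p = 0.0113/0.0356 = 0.317.

31.7%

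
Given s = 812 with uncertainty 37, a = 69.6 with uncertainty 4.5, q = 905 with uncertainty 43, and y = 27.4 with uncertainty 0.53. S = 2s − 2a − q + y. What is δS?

Sums and differences: (δS)² = Σ (cᵢ δxᵢ)².
  (2·δs)² = 5480;  (2·δa)² = 81.0;  (δq)² = 1850;  (δy)² = 0.281
δS = √(7410) = 86.1

86.1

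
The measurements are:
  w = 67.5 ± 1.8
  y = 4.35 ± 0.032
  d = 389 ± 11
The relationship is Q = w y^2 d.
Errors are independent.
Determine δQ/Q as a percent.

Each factor contributes (exponent × relative error)² to (δQ/Q)²:
  (1·δw/w)² = (1×0.0267)² = 0.000711;  (2·δy/y)² = (2×0.00736)² = 0.000216;  (1·δd/d)² = (1×0.0283)² = 0.000800
δQ/Q = √(0.00173) = 0.0416

4.16%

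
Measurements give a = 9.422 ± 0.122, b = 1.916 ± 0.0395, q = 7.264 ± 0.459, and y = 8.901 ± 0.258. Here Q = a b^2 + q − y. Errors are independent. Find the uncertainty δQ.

Let p = a·b^2 = 34.59. δp/p = √((1·δa/a)² + (2·δb/b)²) = √(0.000168 + 0.00170) = 0.0432, so δp = 1.49.
Q = p + q − y: δQ = √(δp² + δq² + δy²) = √(2.23 + 0.211 + 0.0666) = 1.58

1.58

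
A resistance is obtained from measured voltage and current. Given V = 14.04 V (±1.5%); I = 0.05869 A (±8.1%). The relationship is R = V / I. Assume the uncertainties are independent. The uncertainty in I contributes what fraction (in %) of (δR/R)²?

(δR/R)² = (1·δV/V)² + (-1·δI/I)²
  V term: (1×0.0150)² = 0.000225
  I term: (-1×0.0810)² = 0.00656
Total = 0.00679. Share from I = 0.00656/0.00679 = 0.967.

96.7%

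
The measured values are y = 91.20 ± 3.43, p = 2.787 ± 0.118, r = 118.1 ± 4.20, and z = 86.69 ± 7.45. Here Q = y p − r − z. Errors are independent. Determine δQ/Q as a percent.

Let w = y·p = 254.2. δw/w = √((1·δy/y)² + (1·δp/p)²) = √(0.00141 + 0.00179) = 0.0566, so δw = 14.4.
Q = w − r − z: δQ = √(δw² + δr² + δz²) = √(207 + 17.6 + 55.5) = 16.7
Q = 49.38, so δQ/Q = 16.7/49.38 = 0.339.

33.9%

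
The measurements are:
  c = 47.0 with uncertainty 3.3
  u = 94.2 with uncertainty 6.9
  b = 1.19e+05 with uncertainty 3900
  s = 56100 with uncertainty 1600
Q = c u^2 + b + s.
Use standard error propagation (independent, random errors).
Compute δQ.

67900

Let p = c·u^2 = 4.17e+05. δp/p = √((1·δc/c)² + (2·δu/u)²) = √(0.00493 + 0.0215) = 0.162, so δp = 67800.
Q = p + b + s: δQ = √(δp² + δb² + δs²) = √(4.59e+09 + 1.52e+07 + 2.56e+06) = 67900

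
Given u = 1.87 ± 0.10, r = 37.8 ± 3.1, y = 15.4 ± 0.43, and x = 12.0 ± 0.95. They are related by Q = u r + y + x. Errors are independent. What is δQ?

7.00

Let p = u·r = 70.7. δp/p = √((1·δu/u)² + (1·δr/r)²) = √(0.00286 + 0.00673) = 0.0979, so δp = 6.92.
Q = p + y + x: δQ = √(δp² + δy² + δx²) = √(47.9 + 0.185 + 0.902) = 7.00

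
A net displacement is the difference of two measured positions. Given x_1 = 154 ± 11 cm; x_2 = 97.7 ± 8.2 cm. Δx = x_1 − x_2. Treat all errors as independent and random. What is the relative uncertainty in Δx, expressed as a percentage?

Sums and differences: (δΔx)² = Σ (cᵢ δxᵢ)².
  (δx_1)² = 121;  (δx_2)² = 67.2
δΔx = √(188) = 13.7 cm
Δx = 56.3 cm, so δΔx/Δx = 13.7/56.3 = 0.244.

24.4%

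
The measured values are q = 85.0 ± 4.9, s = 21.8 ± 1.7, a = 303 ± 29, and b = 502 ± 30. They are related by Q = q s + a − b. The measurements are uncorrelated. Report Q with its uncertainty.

1650 ± 184

Let p = q·s = 1850. δp/p = √((1·δq/q)² + (1·δs/s)²) = √(0.00332 + 0.00608) = 0.0970, so δp = 180.
Q = p + a − b: δQ = √(δp² + δa² + δb²) = √(32300 + 841 + 900) = 184
Q = 1650.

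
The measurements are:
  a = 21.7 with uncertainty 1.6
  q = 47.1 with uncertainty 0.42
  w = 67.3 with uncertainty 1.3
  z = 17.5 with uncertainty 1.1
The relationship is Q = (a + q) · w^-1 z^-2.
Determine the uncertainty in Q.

0.000432

Let u = a + q = 68.8. δu = √(δa² + δq²) = √(2.56 + 0.176) = 1.65, so δu/u = 0.0240.
Q is then a monomial in u, w, z:
δQ/Q = √((δu/u)² + (-1·δw/w)² + (-2·δz/z)²) = √(0.000578 + 0.000373 + 0.0158) = 0.129
Q = 0.00334, so δQ = 0.129 × 0.00334 = 0.000432.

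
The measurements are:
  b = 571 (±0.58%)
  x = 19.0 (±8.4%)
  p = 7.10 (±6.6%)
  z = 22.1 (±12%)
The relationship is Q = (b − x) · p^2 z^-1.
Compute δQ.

Let u = b − x = 552. δu = √(δb² + δx²) = √(11.0 + 2.55) = 3.68, so δu/u = 0.00666.
Q is then a monomial in u, p, z:
δQ/Q = √((δu/u)² + (2·δp/p)² + (-1·δz/z)²) = √(4.44e-05 + 0.0174 + 0.0144) = 0.179
Q = 1260, so δQ = 0.179 × 1260 = 225.

225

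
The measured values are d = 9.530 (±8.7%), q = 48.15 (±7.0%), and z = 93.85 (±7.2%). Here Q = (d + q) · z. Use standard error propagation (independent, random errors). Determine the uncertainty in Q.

508

Let u = d + q = 57.68. δu = √(δd² + δq²) = √(0.687 + 11.4) = 3.47, so δu/u = 0.0602.
Q is then a monomial in u, z:
δQ/Q = √((δu/u)² + (1·δz/z)²) = √(0.00362 + 0.00518) = 0.0938
Q = 5413, so δQ = 0.0938 × 5413 = 508.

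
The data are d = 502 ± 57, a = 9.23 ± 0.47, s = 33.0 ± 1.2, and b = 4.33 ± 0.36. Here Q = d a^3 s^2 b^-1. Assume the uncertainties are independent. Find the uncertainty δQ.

2.18e+07

Since Q is a product/quotient, work with relative uncertainties:
  (1·δd/d)² = (1×0.114)² = 0.0129;  (3·δa/a)² = (3×0.0509)² = 0.0233;  (2·δs/s)² = (2×0.0364)² = 0.00529;  (-1·δb/b)² = (-1×0.0831)² = 0.00691
δQ/Q = √(0.0484) = 0.220
Q = 9.93e+07, so δQ = 0.220 × 9.93e+07 = 2.18e+07.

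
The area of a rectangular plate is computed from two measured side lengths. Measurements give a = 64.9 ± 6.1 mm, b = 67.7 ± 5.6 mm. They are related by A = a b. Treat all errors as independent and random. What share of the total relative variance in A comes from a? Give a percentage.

56.4%

(δA/A)² = (1·δa/a)² + (1·δb/b)²
  a term: (1×0.0940)² = 0.00883
  b term: (1×0.0827)² = 0.00684
Total = 0.0157. Share from a = 0.00883/0.0157 = 0.564.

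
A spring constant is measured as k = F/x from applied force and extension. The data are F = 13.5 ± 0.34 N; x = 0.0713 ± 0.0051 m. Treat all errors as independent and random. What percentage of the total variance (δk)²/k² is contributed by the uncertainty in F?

11.0%

(δk/k)² = (1·δF/F)² + (-1·δx/x)²
  F term: (1×0.0252)² = 0.000634
  x term: (-1×0.0715)² = 0.00512
Total = 0.00575. Share from F = 0.000634/0.00575 = 0.110.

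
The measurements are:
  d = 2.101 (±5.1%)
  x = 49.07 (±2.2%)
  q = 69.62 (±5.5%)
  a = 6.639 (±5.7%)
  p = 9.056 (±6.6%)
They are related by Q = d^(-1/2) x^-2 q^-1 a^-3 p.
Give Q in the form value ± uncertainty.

(1.274 ± 0.252) × 10^-7

For a monomial Q ∝ d^(-1/2), x^-2, q^-1, a^-3, p, fractional errors add in quadrature:
  (−½·δd/d)² = (-0.5×0.0510)² = 0.000650;  (-2·δx/x)² = (-2×0.0220)² = 0.00194;  (-1·δq/q)² = (-1×0.0550)² = 0.00302;  (-3·δa/a)² = (-3×0.0570)² = 0.0292;  (1·δp/p)² = (1×0.0660)² = 0.00436
δQ/Q = √(0.0392) = 0.198
Q = 1.274e-07, so δQ = 0.198 × 1.274e-07 = 2.52e-08.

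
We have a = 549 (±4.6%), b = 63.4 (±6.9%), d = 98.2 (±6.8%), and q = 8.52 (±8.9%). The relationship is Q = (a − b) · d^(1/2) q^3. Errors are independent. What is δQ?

8.16e+05

Let u = a − b = 486. δu = √(δa² + δb²) = √(638 + 19.1) = 25.6, so δu/u = 0.0528.
Q is then a monomial in u, d, q:
δQ/Q = √((δu/u)² + (½·δd/d)² + (3·δq/q)²) = √(0.00279 + 0.00116 + 0.0713) = 0.274
Q = 2.98e+06, so δQ = 0.274 × 2.98e+06 = 8.16e+05.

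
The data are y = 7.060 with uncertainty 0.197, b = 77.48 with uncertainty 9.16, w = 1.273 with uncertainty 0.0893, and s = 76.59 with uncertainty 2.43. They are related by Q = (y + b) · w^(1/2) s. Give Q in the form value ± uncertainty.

7305 ± 864

Let u = y + b = 84.54. δu = √(δy² + δb²) = √(0.0388 + 83.9) = 9.16, so δu/u = 0.108.
Q is then a monomial in u, w, s:
δQ/Q = √((δu/u)² + (½·δw/w)² + (1·δs/s)²) = √(0.0117 + 0.00123 + 0.00101) = 0.118
Q = 7305, so δQ = 0.118 × 7305 = 864.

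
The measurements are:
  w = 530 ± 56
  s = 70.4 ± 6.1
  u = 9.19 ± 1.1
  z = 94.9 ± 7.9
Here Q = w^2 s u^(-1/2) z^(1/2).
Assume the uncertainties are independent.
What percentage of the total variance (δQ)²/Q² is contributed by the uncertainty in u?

(δQ/Q)² = (2·δw/w)² + (1·δs/s)² + (−½·δu/u)² + (½·δz/z)²
  w term: (2×0.106)² = 0.0447
  s term: (1×0.0866)² = 0.00751
  u term: (-0.5×0.120)² = 0.00358
  z term: (0.5×0.0832)² = 0.00173
Total = 0.0575. Share from u = 0.00358/0.0575 = 0.0623.

6.23%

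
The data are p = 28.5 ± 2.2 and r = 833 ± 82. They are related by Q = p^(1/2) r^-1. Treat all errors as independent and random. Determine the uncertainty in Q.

0.000678

Q is a product of powers, so relative uncertainties combine in quadrature:
  (½·δp/p)² = (0.5×0.0772)² = 0.00149;  (-1·δr/r)² = (-1×0.0984)² = 0.00969
δQ/Q = √(0.0112) = 0.106
Q = 0.00641, so δQ = 0.106 × 0.00641 = 0.000678.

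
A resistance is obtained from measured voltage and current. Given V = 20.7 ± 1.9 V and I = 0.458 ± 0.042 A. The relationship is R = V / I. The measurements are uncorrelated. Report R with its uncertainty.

45.2 ± 5.86 Ω

Products/powers → add relative errors in quadrature, weighted by exponent:
  (1·δV/V)² = (1×0.0918)² = 0.00842;  (-1·δI/I)² = (-1×0.0917)² = 0.00841
δR/R = √(0.0168) = 0.130
R = 45.2 Ω, so δR = 0.130 × 45.2 = 5.86 Ω.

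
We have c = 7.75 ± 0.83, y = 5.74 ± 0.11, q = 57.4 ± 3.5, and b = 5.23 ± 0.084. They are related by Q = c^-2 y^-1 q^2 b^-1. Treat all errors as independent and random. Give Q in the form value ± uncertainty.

1.83 ± 0.453

Since Q is a product/quotient, work with relative uncertainties:
  (-2·δc/c)² = (-2×0.107)² = 0.0459;  (-1·δy/y)² = (-1×0.0192)² = 0.000367;  (2·δq/q)² = (2×0.0610)² = 0.0149;  (-1·δb/b)² = (-1×0.0161)² = 0.000258
δQ/Q = √(0.0614) = 0.248
Q = 1.83, so δQ = 0.248 × 1.83 = 0.453.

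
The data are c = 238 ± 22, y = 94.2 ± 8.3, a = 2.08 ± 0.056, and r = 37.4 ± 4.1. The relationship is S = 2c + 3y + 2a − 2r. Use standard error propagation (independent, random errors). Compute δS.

For a sum/difference, combine absolute errors in quadrature:
  (2·δc)² = 1940;  (3·δy)² = 620;  (2·δa)² = 0.0125;  (2·δr)² = 67.2
δS = √(2620) = 51.2

51.2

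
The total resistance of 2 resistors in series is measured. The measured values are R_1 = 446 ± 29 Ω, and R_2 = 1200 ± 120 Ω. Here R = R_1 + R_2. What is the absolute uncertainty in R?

123 Ω

Absolute uncertainties add in quadrature for a linear combination:
  (δR_1)² = 841;  (δR_2)² = 14400
δR = √(15200) = 123 Ω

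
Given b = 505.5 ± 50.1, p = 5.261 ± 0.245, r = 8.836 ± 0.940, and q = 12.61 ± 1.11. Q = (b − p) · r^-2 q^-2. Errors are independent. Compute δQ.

0.0118

Let u = b − p = 500.2. δu = √(δb² + δp²) = √(2510 + 0.0600) = 50.1, so δu/u = 0.100.
Q is then a monomial in u, r, q:
δQ/Q = √((δu/u)² + (-2·δr/r)² + (-2·δq/q)²) = √(0.0100 + 0.0453 + 0.0310) = 0.294
Q = 0.04029, so δQ = 0.294 × 0.04029 = 0.0118.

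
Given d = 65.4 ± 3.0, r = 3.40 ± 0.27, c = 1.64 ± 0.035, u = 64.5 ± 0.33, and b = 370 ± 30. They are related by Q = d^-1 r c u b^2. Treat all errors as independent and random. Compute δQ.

1.41e+05

Q is a product of powers, so relative uncertainties combine in quadrature:
  (-1·δd/d)² = (-1×0.0459)² = 0.00210;  (1·δr/r)² = (1×0.0794)² = 0.00631;  (1·δc/c)² = (1×0.0213)² = 0.000455;  (1·δu/u)² = (1×0.00512)² = 2.62e-05;  (2·δb/b)² = (2×0.0811)² = 0.0263
δQ/Q = √(0.0352) = 0.188
Q = 7.53e+05, so δQ = 0.188 × 7.53e+05 = 1.41e+05.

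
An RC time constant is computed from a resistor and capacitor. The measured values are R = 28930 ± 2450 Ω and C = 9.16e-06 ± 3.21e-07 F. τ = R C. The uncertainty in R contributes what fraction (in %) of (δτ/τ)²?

(δτ/τ)² = (1·δR/R)² + (1·δC/C)²
  R term: (1×0.0847)² = 0.00717
  C term: (1×0.0350)² = 0.00123
Total = 0.00840. Share from R = 0.00717/0.00840 = 0.854.

85.4%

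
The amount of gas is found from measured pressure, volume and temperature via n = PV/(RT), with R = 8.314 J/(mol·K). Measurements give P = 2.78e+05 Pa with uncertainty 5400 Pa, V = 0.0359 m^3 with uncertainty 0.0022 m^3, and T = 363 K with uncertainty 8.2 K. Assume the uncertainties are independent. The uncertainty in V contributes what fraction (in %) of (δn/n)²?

80.9%

(δn/n)² = (1·δP/P)² + (1·δV/V)² + (-1·δT/T)²
  P term: (1×0.0194)² = 0.000377
  V term: (1×0.0613)² = 0.00376
  T term: (-1×0.0226)² = 0.000510
Total = 0.00464. Share from V = 0.00376/0.00464 = 0.809.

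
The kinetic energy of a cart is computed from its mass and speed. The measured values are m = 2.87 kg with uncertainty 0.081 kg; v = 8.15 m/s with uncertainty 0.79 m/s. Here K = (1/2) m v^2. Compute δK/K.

Relative error in a monomial: (δK/K)² = Σ (nᵢ · δxᵢ/xᵢ)².
  (1·δm/m)² = (1×0.0282)² = 0.000797;  (2·δv/v)² = (2×0.0969)² = 0.0376
δK/K = √(0.0384) = 0.196

0.196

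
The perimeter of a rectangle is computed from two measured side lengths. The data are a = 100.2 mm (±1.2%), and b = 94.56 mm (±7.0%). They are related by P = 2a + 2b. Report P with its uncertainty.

389.5 ± 13.5 mm

P is a linear combination, so absolute uncertainties add in quadrature:
  (2·δa)² = 5.78;  (2·δb)² = 175
δP = √(181) = 13.5 mm
P = 389.5 mm.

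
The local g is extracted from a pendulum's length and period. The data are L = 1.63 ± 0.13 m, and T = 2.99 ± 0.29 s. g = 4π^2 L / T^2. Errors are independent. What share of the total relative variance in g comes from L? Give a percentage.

(δg/g)² = (1·δL/L)² + (-2·δT/T)²
  L term: (1×0.0798)² = 0.00636
  T term: (-2×0.0970)² = 0.0376
Total = 0.0440. Share from L = 0.00636/0.0440 = 0.145.

14.5%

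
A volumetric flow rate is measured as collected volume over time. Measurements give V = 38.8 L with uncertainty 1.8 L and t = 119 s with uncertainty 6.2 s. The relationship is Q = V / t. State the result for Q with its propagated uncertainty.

0.326 ± 0.0227 L/s

Q is a product of powers, so relative uncertainties combine in quadrature:
  (1·δV/V)² = (1×0.0464)² = 0.00215;  (-1·δt/t)² = (-1×0.0521)² = 0.00271
δQ/Q = √(0.00487) = 0.0698
Q = 0.326 L/s, so δQ = 0.0698 × 0.326 = 0.0227 L/s.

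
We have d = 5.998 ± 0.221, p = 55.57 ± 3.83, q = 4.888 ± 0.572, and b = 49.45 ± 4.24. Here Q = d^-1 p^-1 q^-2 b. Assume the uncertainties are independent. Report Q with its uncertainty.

0.006210 ± 0.00162

For a monomial Q ∝ d^-1, p^-1, q^-2, b, fractional errors add in quadrature:
  (-1·δd/d)² = (-1×0.0368)² = 0.00136;  (-1·δp/p)² = (-1×0.0689)² = 0.00475;  (-2·δq/q)² = (-2×0.117)² = 0.0548;  (1·δb/b)² = (1×0.0857)² = 0.00735
δQ/Q = √(0.0682) = 0.261
Q = 0.006210, so δQ = 0.261 × 0.006210 = 0.00162.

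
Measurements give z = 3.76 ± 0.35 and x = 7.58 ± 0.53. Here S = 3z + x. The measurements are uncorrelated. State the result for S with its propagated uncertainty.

S is a linear combination, so absolute uncertainties add in quadrature:
  (3·δz)² = 1.10;  (δx)² = 0.281
δS = √(1.38) = 1.18
S = 18.9.

18.9 ± 1.18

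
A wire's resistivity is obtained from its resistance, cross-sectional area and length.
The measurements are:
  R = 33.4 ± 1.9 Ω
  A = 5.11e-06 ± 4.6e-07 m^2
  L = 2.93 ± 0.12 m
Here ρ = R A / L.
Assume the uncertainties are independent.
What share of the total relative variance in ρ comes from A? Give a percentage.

62.3%

(δρ/ρ)² = (1·δR/R)² + (1·δA/A)² + (-1·δL/L)²
  R term: (1×0.0569)² = 0.00324
  A term: (1×0.0900)² = 0.00810
  L term: (-1×0.0410)² = 0.00168
Total = 0.0130. Share from A = 0.00810/0.0130 = 0.623.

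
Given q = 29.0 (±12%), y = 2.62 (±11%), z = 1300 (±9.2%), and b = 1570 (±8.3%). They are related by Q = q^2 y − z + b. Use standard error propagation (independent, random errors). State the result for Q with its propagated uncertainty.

Let p = q^2·y = 2200. δp/p = √((2·δq/q)² + (1·δy/y)²) = √(0.0576 + 0.0121) = 0.264, so δp = 582.
Q = p − z + b: δQ = √(δp² + δz² + δb²) = √(3.38e+05 + 14300 + 17000) = 608
Q = 2470.

2470 ± 608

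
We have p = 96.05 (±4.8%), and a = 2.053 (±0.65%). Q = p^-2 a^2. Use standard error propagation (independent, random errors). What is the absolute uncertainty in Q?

4.43e-05

Relative error in a monomial: (δQ/Q)² = Σ (nᵢ · δxᵢ/xᵢ)².
  (-2·δp/p)² = (-2×0.0480)² = 0.00922;  (2·δa/a)² = (2×0.00650)² = 0.000169
δQ/Q = √(0.00939) = 0.0969
Q = 0.0004569, so δQ = 0.0969 × 0.0004569 = 4.43e-05.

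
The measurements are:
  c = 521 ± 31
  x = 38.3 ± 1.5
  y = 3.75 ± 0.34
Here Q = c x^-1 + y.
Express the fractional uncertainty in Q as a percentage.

Let p = c·x^-1 = 13.6. δp/p = √((1·δc/c)² + (-1·δx/x)²) = √(0.00354 + 0.00153) = 0.0712, so δp = 0.969.
Q = p + y: δQ = √(δp² + δy²) = √(0.939 + 0.116) = 1.03
Q = 17.4, so δQ/Q = 1.03/17.4 = 0.0592.

5.92%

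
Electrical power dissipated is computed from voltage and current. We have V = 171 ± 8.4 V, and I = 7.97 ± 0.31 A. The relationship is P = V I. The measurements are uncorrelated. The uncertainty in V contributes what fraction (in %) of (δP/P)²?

61.5%

(δP/P)² = (1·δV/V)² + (1·δI/I)²
  V term: (1×0.0491)² = 0.00241
  I term: (1×0.0389)² = 0.00151
Total = 0.00393. Share from V = 0.00241/0.00393 = 0.615.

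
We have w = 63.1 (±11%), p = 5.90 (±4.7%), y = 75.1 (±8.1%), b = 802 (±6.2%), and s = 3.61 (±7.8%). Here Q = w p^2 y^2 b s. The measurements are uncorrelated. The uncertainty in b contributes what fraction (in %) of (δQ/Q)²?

6.73%

(δQ/Q)² = (1·δw/w)² + (2·δp/p)² + (2·δy/y)² + (1·δb/b)² + (1·δs/s)²
  w term: (1×0.110)² = 0.0121
  p term: (2×0.0470)² = 0.00884
  y term: (2×0.0810)² = 0.0262
  b term: (1×0.0620)² = 0.00384
  s term: (1×0.0780)² = 0.00608
Total = 0.0571. Share from b = 0.00384/0.0571 = 0.0673.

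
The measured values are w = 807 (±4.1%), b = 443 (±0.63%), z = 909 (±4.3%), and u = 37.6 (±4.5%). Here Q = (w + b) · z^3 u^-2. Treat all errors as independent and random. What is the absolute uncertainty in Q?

Let h = w + b = 1250. δh = √(δw² + δb²) = √(1090 + 7.79) = 33.2, so δh/h = 0.0266.
Q is then a monomial in h, z, u:
δQ/Q = √((δh/h)² + (3·δz/z)² + (-2·δu/u)²) = √(0.000706 + 0.0166 + 0.00810) = 0.160
Q = 6.64e+08, so δQ = 0.160 × 6.64e+08 = 1.06e+08.

1.06e+08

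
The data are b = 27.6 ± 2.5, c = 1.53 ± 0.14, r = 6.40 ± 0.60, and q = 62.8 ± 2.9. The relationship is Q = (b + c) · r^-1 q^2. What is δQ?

2820

Let u = b + c = 29.1. δu = √(δb² + δc²) = √(6.25 + 0.0196) = 2.50, so δu/u = 0.0860.
Q is then a monomial in u, r, q:
δQ/Q = √((δu/u)² + (-1·δr/r)² + (2·δq/q)²) = √(0.00739 + 0.00879 + 0.00853) = 0.157
Q = 18000, so δQ = 0.157 × 18000 = 2820.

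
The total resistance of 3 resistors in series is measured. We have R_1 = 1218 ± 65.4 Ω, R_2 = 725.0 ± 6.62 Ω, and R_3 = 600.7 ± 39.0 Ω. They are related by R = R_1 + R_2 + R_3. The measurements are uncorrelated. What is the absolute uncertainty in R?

76.4 Ω

For a sum/difference, combine absolute errors in quadrature:
  (δR_1)² = 4280;  (δR_2)² = 43.8;  (δR_3)² = 1520
δR = √(5840) = 76.4 Ω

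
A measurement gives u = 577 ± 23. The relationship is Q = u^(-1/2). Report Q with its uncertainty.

Relative error in a monomial: (δQ/Q)² = Σ (nᵢ · δxᵢ/xᵢ)².
  (−½·δu/u)² = (-0.5×0.0399)² = 0.000397
δQ/Q = √(0.000397) = 0.0199
Q = 0.0416, so δQ = 0.0199 × 0.0416 = 0.000830.

0.0416 ± 0.000830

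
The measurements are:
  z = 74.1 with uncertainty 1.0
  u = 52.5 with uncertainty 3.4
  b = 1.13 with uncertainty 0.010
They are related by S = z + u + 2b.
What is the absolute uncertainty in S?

S is a linear combination, so absolute uncertainties add in quadrature:
  (δz)² = 1.00;  (δu)² = 11.6;  (2·δb)² = 0.000400
δS = √(12.6) = 3.54

3.54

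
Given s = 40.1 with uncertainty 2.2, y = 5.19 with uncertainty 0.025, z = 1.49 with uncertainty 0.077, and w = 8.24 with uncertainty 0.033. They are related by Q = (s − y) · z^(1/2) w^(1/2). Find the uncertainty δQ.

Let u = s − y = 34.9. δu = √(δs² + δy²) = √(4.84 + 0.000625) = 2.20, so δu/u = 0.0630.
Q is then a monomial in u, z, w:
δQ/Q = √((δu/u)² + (½·δz/z)² + (½·δw/w)²) = √(0.00397 + 0.000668 + 4.01e-06) = 0.0681
Q = 122, so δQ = 0.0681 × 122 = 8.34.

8.34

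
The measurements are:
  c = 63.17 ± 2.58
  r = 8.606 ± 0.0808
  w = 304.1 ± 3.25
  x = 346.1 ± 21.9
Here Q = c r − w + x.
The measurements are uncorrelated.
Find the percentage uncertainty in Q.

Let p = c·r = 543.6. δp/p = √((1·δc/c)² + (1·δr/r)²) = √(0.00167 + 8.81e-05) = 0.0419, so δp = 22.8.
Q = p − w + x: δQ = √(δp² + δw² + δx²) = √(519 + 10.6 + 480) = 31.8
Q = 585.6, so δQ/Q = 31.8/585.6 = 0.0542.

5.42%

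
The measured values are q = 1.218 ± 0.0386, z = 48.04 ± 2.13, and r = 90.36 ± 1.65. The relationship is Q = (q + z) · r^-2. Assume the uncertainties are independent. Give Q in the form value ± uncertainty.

Let u = q + z = 49.26. δu = √(δq² + δz²) = √(0.00149 + 4.54) = 2.13, so δu/u = 0.0432.
Q is then a monomial in u, r:
δQ/Q = √((δu/u)² + (-2·δr/r)²) = √(0.00187 + 0.00133) = 0.0566
Q = 0.006033, so δQ = 0.0566 × 0.006033 = 0.000341.

0.006033 ± 0.000341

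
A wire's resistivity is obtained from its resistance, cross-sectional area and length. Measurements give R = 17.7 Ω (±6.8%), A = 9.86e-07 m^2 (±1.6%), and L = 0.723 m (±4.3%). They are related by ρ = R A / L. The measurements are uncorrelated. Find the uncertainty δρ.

Since ρ is a product/quotient, work with relative uncertainties:
  (1·δR/R)² = (1×0.0680)² = 0.00462;  (1·δA/A)² = (1×0.0160)² = 0.000256;  (-1·δL/L)² = (-1×0.0430)² = 0.00185
δρ/ρ = √(0.00673) = 0.0820
ρ = 2.41e-05 Ω·m, so δρ = 0.0820 × 2.41e-05 = 1.98e-06 Ω·m.

1.98e-06 Ω·m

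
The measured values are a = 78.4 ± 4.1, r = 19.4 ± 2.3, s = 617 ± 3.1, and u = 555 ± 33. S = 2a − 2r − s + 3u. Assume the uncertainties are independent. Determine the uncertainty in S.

99.5

Each term contributes (cᵢ δxᵢ)² to (δS)²:
  (2·δa)² = 67.2;  (2·δr)² = 21.2;  (δs)² = 9.61;  (3·δu)² = 9800
δS = √(9900) = 99.5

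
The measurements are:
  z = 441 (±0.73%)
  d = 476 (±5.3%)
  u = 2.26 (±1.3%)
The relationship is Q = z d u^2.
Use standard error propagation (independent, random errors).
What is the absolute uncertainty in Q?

63800

Each factor contributes (exponent × relative error)² to (δQ/Q)²:
  (1·δz/z)² = (1×0.00730)² = 5.33e-05;  (1·δd/d)² = (1×0.0530)² = 0.00281;  (2·δu/u)² = (2×0.0130)² = 0.000676
δQ/Q = √(0.00354) = 0.0595
Q = 1.07e+06, so δQ = 0.0595 × 1.07e+06 = 63800.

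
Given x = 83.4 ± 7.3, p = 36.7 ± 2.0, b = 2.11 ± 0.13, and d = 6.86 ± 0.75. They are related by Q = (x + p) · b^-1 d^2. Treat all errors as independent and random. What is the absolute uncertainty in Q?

631

Let u = x + p = 120. δu = √(δx² + δp²) = √(53.3 + 4.00) = 7.57, so δu/u = 0.0630.
Q is then a monomial in u, b, d:
δQ/Q = √((δu/u)² + (-1·δb/b)² + (2·δd/d)²) = √(0.00397 + 0.00380 + 0.0478) = 0.236
Q = 2680, so δQ = 0.236 × 2680 = 631.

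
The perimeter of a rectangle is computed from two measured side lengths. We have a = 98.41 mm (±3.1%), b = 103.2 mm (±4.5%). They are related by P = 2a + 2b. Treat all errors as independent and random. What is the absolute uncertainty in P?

Each term contributes (cᵢ δxᵢ)² to (δP)²:
  (2·δa)² = 37.2;  (2·δb)² = 86.3
δP = √(123) = 11.1 mm

11.1 mm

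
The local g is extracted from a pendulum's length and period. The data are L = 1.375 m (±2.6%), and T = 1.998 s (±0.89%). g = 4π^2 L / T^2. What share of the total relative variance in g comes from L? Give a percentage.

(δg/g)² = (1·δL/L)² + (-2·δT/T)²
  L term: (1×0.0260)² = 0.000676
  T term: (-2×0.00890)² = 0.000317
Total = 0.000993. Share from L = 0.000676/0.000993 = 0.681.

68.1%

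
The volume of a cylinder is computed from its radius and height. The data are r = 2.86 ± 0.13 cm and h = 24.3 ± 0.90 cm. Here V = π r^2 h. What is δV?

Products/powers → add relative errors in quadrature, weighted by exponent:
  (2·δr/r)² = (2×0.0455)² = 0.00826;  (1·δh/h)² = (1×0.0370)² = 0.00137
δV/V = √(0.00964) = 0.0982
V = 624 cm^3, so δV = 0.0982 × 624 = 61.3 cm^3.

61.3 cm^3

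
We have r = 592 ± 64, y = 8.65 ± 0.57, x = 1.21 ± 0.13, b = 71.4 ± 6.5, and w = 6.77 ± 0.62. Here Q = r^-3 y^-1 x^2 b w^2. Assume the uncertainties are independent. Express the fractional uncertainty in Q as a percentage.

Since Q is a product/quotient, work with relative uncertainties:
  (-3·δr/r)² = (-3×0.108)² = 0.105;  (-1·δy/y)² = (-1×0.0659)² = 0.00434;  (2·δx/x)² = (2×0.107)² = 0.0462;  (1·δb/b)² = (1×0.0910)² = 0.00829;  (2·δw/w)² = (2×0.0916)² = 0.0335
δQ/Q = √(0.198) = 0.444

44.4%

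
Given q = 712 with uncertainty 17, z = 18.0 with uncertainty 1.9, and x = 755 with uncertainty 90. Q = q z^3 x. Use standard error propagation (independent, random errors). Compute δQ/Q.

Relative error in a monomial: (δQ/Q)² = Σ (nᵢ · δxᵢ/xᵢ)².
  (1·δq/q)² = (1×0.0239)² = 0.000570;  (3·δz/z)² = (3×0.106)² = 0.100;  (1·δx/x)² = (1×0.119)² = 0.0142
δQ/Q = √(0.115) = 0.339

0.339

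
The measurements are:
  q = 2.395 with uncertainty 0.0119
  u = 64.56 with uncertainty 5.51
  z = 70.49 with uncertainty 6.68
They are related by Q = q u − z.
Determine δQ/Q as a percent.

17.6%

Let p = q·u = 154.6. δp/p = √((1·δq/q)² + (1·δu/u)²) = √(2.47e-05 + 0.00728) = 0.0855, so δp = 13.2.
Q = p − z: δQ = √(δp² + δz²) = √(175 + 44.6) = 14.8
Q = 84.13, so δQ/Q = 14.8/84.13 = 0.176.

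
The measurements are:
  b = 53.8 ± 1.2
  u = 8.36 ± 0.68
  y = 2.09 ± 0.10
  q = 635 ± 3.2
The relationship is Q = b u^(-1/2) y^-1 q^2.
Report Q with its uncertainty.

Since Q is a product/quotient, work with relative uncertainties:
  (1·δb/b)² = (1×0.0223)² = 0.000498;  (−½·δu/u)² = (-0.5×0.0813)² = 0.00165;  (-1·δy/y)² = (-1×0.0478)² = 0.00229;  (2·δq/q)² = (2×0.00504)² = 0.000102
δQ/Q = √(0.00454) = 0.0674
Q = 3.59e+06, so δQ = 0.0674 × 3.59e+06 = 2.42e+05.

(3.59 ± 0.242) × 10^6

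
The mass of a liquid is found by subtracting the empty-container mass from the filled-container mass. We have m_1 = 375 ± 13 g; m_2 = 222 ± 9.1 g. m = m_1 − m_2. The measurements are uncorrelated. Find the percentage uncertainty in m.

For a sum/difference, combine absolute errors in quadrature:
  (δm_1)² = 169;  (δm_2)² = 82.8
δm = √(252) = 15.9 g
m = 153 g, so δm/m = 15.9/153 = 0.104.

10.4%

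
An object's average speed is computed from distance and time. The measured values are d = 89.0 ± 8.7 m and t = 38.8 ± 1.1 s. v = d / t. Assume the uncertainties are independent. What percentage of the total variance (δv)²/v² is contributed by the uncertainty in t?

(δv/v)² = (1·δd/d)² + (-1·δt/t)²
  d term: (1×0.0978)² = 0.00956
  t term: (-1×0.0284)² = 0.000804
Total = 0.0104. Share from t = 0.000804/0.0104 = 0.0776.

7.76%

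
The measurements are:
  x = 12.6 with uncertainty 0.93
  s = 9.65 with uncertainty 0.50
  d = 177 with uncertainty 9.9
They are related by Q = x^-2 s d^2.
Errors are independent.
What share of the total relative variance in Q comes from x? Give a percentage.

58.9%

(δQ/Q)² = (-2·δx/x)² + (1·δs/s)² + (2·δd/d)²
  x term: (-2×0.0738)² = 0.0218
  s term: (1×0.0518)² = 0.00268
  d term: (2×0.0559)² = 0.0125
Total = 0.0370. Share from x = 0.0218/0.0370 = 0.589.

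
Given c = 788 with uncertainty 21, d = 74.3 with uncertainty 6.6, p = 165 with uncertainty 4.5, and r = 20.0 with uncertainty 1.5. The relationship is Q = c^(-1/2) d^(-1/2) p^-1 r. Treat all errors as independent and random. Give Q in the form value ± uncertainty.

(5.01 ± 0.462) × 10^-4

For a monomial Q ∝ c^(-1/2), d^(-1/2), p^-1, r, fractional errors add in quadrature:
  (−½·δc/c)² = (-0.5×0.0266)² = 0.000178;  (−½·δd/d)² = (-0.5×0.0888)² = 0.00197;  (-1·δp/p)² = (-1×0.0273)² = 0.000744;  (1·δr/r)² = (1×0.0750)² = 0.00562
δQ/Q = √(0.00852) = 0.0923
Q = 0.000501, so δQ = 0.0923 × 0.000501 = 4.62e-05.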